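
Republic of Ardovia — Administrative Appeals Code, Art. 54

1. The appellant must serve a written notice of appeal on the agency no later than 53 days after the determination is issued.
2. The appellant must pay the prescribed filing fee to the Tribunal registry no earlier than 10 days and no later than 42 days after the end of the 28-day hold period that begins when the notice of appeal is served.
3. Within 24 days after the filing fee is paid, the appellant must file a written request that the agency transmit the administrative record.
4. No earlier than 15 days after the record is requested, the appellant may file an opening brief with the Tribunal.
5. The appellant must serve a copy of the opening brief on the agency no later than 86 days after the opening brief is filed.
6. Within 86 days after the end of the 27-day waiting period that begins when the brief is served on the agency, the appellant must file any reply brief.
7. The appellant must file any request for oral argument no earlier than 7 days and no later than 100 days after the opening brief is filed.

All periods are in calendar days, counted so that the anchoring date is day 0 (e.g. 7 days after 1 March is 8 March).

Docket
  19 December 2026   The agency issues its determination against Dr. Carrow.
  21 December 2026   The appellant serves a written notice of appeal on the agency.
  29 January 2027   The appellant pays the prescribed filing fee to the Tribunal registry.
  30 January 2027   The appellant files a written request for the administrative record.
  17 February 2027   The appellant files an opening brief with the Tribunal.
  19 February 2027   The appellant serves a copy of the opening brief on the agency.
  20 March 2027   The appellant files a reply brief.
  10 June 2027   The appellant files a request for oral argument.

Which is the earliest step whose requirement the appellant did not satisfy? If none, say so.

(1) due by 19 December 2026 + 53 days = 10 February 2027; done 21 December 2026 — timely.
(2) the permitted window runs from 18 January 2027 + 10 = 28 January 2027 to 18 January 2027 + 42 = 1 March 2027; 29 January 2027 falls inside that range.
(3) due by 29 January 2027 + 24 days = 22 February 2027; completed 30 January 2027, before the deadline.
(4) permitted from 30 January 2027 + 15 days = 14 February 2027 onward; done 17 February 2027 — permitted.
(5) due by 17 February 2027 + 86 days = 14 May 2027; done 19 February 2027 — timely.
(6) due by 18 March 2027 + 86 days = 12 June 2027; 20 March 2027 is within that limit.
(7) the permitted window runs from 17 February 2027 + 7 = 24 February 2027 to 17 February 2027 + 100 = 28 May 2027; 10 June 2027 is 13 days past the end of the window.
That is the first point of non-compliance.

Step 7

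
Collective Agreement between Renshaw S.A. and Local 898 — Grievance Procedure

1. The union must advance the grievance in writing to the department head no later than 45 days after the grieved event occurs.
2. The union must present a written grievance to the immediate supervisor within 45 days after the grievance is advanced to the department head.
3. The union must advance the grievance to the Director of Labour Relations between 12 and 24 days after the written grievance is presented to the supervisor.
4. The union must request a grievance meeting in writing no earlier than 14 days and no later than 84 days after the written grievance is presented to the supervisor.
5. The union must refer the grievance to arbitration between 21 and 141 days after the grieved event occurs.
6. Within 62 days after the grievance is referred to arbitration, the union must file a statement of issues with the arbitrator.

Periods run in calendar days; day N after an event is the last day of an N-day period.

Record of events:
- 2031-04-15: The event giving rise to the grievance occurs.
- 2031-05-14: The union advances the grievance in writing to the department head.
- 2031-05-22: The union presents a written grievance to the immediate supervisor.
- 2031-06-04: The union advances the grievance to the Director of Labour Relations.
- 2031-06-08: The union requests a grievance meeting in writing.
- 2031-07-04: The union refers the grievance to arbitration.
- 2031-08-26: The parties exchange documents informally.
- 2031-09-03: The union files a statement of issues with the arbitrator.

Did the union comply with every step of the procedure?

Step 1 — counting 45 days from 2031-04-15 (when the grieved event occurs) gives a deadline of 2031-05-30; completed 2031-05-14, before the deadline.
Step 2 — counting 45 days from 2031-05-14 (when the grievance is advanced to the department head) gives a deadline of 2031-06-28; completed 2031-05-22, before the deadline.
Step 3 — 12 and 24 days from 2031-05-22 (when the written grievance is presented to the supervisor) are 2031-06-03 and 2031-06-15 respectively; done 2031-06-04, which is between those dates.
Step 4 — 14 and 84 days from 2031-05-22 (when the written grievance is presented to the supervisor) are 2031-06-05 and 2031-08-14 respectively; done 2031-06-08 — within the window.
Step 5 — 21 and 141 days from 2031-04-15 (when the grieved event occurs) are 2031-05-06 and 2031-09-03 respectively; done 2031-07-04, which is between those dates.
Step 6 — counting 62 days from 2031-07-04 (when the grievance is referred to arbitration) gives a deadline of 2031-09-04; completed 2031-09-03, before the deadline.

Yes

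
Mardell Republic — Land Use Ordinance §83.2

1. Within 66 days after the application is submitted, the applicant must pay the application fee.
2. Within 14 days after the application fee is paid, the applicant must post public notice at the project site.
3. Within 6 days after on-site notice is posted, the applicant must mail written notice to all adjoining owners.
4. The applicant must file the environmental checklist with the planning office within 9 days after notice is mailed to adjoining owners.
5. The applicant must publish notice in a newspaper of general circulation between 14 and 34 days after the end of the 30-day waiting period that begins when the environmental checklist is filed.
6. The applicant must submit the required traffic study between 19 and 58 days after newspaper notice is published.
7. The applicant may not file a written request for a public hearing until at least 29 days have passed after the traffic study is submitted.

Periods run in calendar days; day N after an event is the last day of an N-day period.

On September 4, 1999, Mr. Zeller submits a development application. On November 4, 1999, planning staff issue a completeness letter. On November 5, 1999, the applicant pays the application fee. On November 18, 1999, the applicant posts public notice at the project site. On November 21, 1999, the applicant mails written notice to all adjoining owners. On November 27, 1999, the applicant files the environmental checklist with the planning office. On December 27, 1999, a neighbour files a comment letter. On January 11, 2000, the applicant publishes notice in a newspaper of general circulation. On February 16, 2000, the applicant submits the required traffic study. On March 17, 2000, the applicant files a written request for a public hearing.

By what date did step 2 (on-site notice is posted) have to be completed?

Step 2 runs from November 5, 1999, when the application fee is paid. 14 days after November 5, 1999 is November 19, 1999.

November 19, 1999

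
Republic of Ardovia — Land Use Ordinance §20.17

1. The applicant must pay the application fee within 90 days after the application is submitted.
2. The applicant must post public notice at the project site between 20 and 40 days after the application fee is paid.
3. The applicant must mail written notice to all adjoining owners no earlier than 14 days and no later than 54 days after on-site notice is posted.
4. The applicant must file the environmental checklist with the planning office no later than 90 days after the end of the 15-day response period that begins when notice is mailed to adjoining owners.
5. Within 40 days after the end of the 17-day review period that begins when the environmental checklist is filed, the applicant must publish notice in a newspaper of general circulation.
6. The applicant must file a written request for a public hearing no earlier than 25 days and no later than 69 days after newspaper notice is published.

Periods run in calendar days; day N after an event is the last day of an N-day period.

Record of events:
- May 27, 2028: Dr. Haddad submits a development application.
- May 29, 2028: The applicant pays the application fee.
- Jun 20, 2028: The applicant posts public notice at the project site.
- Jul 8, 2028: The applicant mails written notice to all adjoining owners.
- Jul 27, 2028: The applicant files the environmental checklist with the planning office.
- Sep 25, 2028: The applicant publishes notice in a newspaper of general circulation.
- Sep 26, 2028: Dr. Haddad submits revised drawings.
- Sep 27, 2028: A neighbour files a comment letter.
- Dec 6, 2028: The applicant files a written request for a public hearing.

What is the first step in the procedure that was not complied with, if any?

(1) due by May 27, 2028 + 90 days = Aug 25, 2028; done May 29, 2028 — timely.
(2) the permitted window runs from May 29, 2028 + 20 = Jun 18, 2028 to May 29, 2028 + 40 = Jul 8, 2028; Jun 20, 2028 falls inside that range.
(3) the permitted window runs from Jun 20, 2028 + 14 = Jul 4, 2028 to Jun 20, 2028 + 54 = Aug 13, 2028; done Jul 8, 2028 — within the window.
(4) due by Jul 23, 2028 + 90 days = Oct 21, 2028; done Jul 27, 2028 — timely.
(5) due by Aug 13, 2028 + 40 days = Sep 22, 2028; not done until Sep 25, 2028, 3 days after the deadline.
The procedure was therefore not followed at step 5.

Step 5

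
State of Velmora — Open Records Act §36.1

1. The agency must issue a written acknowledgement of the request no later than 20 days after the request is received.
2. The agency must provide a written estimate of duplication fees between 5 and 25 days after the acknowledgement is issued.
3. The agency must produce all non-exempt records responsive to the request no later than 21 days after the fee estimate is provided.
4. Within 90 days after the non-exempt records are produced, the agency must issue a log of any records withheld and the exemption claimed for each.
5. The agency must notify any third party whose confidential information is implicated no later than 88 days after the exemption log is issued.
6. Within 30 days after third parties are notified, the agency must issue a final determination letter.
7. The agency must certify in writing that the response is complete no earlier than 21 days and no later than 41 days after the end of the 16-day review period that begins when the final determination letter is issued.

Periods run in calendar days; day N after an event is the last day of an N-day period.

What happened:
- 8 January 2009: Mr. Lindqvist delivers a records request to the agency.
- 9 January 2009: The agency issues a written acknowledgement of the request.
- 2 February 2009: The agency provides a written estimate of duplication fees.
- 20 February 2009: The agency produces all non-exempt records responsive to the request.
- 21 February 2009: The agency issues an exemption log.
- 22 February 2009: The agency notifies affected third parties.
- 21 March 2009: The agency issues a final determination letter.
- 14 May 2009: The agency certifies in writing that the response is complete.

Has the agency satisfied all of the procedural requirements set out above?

Yes

Step 1 — counting 20 days from 8 January 2009 (when the request is received) gives a deadline of 28 January 2009; 9 January 2009 is within that limit.
Step 2 — 5 and 25 days from 9 January 2009 (when the acknowledgement is issued) are 14 January 2009 and 3 February 2009 respectively; done 2 February 2009, which is between those dates.
Step 3 — counting 21 days from 2 February 2009 (when the fee estimate is provided) gives a deadline of 23 February 2009; completed 20 February 2009, before the deadline.
Step 4 — counting 90 days from 20 February 2009 (when the non-exempt records are produced) gives a deadline of 21 May 2009; completed 21 February 2009, before the deadline.
Step 5 — counting 88 days from 21 February 2009 (when the exemption log is issued) gives a deadline of 20 May 2009; completed 22 February 2009, before the deadline.
Step 6 — counting 30 days from 22 February 2009 (when third parties are notified) gives a deadline of 24 March 2009; completed 21 March 2009, before the deadline.
Step 7 — 21 and 41 days from 6 April 2009 (end of the 16-day review period, which began when the final determination letter is issued on 21 March 2009) are 27 April 2009 and 17 May 2009 respectively; 14 May 2009 falls inside that range.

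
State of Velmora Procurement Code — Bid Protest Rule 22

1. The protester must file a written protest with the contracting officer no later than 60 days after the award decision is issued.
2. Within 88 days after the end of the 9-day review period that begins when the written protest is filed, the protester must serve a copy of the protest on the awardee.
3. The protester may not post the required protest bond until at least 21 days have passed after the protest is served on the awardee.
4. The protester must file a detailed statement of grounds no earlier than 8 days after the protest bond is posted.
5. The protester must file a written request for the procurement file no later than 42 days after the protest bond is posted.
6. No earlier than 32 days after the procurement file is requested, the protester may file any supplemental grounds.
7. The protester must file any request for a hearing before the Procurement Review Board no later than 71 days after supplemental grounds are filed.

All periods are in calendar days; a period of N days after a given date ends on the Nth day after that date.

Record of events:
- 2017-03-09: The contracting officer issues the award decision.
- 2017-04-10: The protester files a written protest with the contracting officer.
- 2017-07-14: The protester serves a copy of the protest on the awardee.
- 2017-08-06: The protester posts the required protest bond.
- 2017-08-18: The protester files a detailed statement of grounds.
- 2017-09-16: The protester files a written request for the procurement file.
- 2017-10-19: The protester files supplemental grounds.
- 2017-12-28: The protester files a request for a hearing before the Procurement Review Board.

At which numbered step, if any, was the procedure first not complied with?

None — every step was satisfied

Step 1: 60 days after 2017-03-09 (when the award decision is issued) is 2017-05-08; 2017-04-10 is within that limit.
Step 2: 88 days after 2017-04-19 (end of the 9-day review period, which began when the written protest is filed on 2017-04-10) is 2017-07-16; done 2017-07-14 — timely.
Step 3: the earliest permitted date is 21 days after 2017-07-14 (when the protest is served on the awardee), i.e. 2017-08-04; done 2017-08-06, after the minimum wait.
Step 4: the earliest permitted date is 8 days after 2017-08-06 (when the protest bond is posted), i.e. 2017-08-14; done 2017-08-18, after the minimum wait.
Step 5: 42 days after 2017-08-06 (when the protest bond is posted) is 2017-09-17; completed 2017-09-16, before the deadline.
Step 6: the earliest permitted date is 32 days after 2017-09-16 (when the procurement file is requested), i.e. 2017-10-18; done 2017-10-19, after the minimum wait.
Step 7: 71 days after 2017-10-19 (when supplemental grounds are filed) is 2017-12-29; completed 2017-12-28, before the deadline.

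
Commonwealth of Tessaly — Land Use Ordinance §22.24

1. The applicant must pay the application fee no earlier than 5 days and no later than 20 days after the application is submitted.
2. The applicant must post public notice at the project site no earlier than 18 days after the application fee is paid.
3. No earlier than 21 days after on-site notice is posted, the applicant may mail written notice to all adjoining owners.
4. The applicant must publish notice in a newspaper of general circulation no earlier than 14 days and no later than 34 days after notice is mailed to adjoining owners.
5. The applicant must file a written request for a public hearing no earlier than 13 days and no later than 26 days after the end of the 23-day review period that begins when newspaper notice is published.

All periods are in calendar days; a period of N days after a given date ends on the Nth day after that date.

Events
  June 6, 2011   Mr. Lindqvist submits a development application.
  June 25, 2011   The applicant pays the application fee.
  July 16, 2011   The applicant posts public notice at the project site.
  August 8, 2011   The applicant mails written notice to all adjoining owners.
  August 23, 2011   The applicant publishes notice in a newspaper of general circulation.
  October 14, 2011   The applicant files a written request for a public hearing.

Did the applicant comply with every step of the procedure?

Step 1: the window is 5–20 days after June 6, 2011 (when the application is submitted), so June 11, 2011 through June 26, 2011; June 25, 2011 falls inside that range.
Step 2: the earliest permitted date is 18 days after June 25, 2011 (when the application fee is paid), i.e. July 13, 2011; done July 16, 2011 — permitted.
Step 3: the earliest permitted date is 21 days after July 16, 2011 (when on-site notice is posted), i.e. August 6, 2011; done August 8, 2011 — permitted.
Step 4: the window is 14–34 days after August 8, 2011 (when notice is mailed to adjoining owners), so August 22, 2011 through September 11, 2011; done August 23, 2011 — within the window.
Step 5: the window is 13–26 days after September 15, 2011 (end of the 23-day review period, which began when newspaper notice is published on August 23, 2011), so September 28, 2011 through October 11, 2011; October 14, 2011 is 3 days past the end of the window.

No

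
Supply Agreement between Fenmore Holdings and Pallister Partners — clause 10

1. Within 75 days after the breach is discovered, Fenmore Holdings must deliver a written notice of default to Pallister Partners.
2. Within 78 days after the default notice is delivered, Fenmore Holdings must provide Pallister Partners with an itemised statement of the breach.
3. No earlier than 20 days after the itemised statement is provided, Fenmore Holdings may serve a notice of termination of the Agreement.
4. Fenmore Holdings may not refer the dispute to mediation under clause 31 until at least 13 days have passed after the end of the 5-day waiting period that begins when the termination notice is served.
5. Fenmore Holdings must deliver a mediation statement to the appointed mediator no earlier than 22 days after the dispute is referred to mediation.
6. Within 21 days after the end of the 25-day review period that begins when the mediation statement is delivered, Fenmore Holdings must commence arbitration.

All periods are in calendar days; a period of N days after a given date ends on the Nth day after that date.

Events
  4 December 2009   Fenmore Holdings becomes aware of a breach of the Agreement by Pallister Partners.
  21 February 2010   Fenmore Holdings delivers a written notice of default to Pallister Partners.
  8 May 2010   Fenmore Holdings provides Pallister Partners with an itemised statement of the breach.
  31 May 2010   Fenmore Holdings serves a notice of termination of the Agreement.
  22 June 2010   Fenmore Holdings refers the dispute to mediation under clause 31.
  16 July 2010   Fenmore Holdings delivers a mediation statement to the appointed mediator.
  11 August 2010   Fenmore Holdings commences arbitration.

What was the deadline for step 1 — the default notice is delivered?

Step 1 runs from 4 December 2009, when the breach is discovered. 75 days after 4 December 2009 is 17 February 2010.

17 February 2010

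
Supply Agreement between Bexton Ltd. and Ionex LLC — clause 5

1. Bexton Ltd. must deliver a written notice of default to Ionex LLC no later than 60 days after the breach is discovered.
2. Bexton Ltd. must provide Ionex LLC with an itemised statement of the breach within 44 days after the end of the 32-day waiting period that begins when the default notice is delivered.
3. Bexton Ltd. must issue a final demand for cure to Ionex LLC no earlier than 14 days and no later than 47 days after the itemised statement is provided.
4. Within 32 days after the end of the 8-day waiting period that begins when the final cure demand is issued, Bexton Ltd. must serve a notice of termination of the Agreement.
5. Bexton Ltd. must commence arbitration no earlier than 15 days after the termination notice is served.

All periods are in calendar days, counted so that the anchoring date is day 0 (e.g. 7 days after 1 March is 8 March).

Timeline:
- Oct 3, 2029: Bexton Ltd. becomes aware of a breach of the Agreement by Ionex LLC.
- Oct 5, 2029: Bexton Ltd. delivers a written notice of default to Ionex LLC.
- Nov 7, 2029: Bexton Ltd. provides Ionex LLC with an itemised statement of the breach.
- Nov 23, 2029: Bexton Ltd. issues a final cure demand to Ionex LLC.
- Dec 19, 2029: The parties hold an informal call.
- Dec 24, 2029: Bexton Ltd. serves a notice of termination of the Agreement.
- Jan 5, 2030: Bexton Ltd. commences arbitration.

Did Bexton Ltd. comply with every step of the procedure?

No

Step 1: 60 days after Oct 3, 2029 (when the breach is discovered) is Dec 2, 2029; completed Oct 5, 2029, before the deadline.
Step 2: 44 days after Nov 6, 2029 (end of the 32-day waiting period, which began when the default notice is delivered on Oct 5, 2029) is Dec 20, 2029; completed Nov 7, 2029, before the deadline.
Step 3: the window is 14–47 days after Nov 7, 2029 (when the itemised statement is provided), so Nov 21, 2029 through Dec 24, 2029; done Nov 23, 2029 — within the window.
Step 4: 32 days after Dec 1, 2029 (end of the 8-day waiting period, which began when the final cure demand is issued on Nov 23, 2029) is Jan 2, 2030; done Dec 24, 2029 — timely.
Step 5: the earliest permitted date is 15 days after Dec 24, 2029 (when the termination notice is served), i.e. Jan 8, 2030; acted on Jan 5, 2030, 3 days prematurely.
That is the first point of non-compliance.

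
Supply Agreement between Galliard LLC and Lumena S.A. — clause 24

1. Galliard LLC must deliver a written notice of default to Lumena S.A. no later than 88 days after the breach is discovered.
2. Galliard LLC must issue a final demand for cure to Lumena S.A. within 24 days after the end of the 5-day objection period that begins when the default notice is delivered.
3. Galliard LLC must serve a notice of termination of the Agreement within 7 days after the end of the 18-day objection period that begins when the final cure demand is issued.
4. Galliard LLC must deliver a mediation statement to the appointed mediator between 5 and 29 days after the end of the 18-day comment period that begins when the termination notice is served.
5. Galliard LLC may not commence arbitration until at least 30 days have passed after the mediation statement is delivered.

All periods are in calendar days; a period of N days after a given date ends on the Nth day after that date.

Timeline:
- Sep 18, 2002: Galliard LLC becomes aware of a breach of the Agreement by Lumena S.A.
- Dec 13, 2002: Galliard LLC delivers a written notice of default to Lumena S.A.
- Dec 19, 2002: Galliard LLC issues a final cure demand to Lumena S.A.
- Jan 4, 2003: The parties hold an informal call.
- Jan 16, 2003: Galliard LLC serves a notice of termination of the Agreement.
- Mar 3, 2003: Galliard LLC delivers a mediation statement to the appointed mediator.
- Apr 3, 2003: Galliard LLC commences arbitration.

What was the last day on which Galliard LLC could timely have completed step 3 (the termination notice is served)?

The final cure demand is issued on Dec 19, 2002; the 18-day objection period therefore ends Jan 6, 2003, and step 3 runs from that date. 7 days after Jan 6, 2003 is Jan 13, 2003.

Jan 13, 2003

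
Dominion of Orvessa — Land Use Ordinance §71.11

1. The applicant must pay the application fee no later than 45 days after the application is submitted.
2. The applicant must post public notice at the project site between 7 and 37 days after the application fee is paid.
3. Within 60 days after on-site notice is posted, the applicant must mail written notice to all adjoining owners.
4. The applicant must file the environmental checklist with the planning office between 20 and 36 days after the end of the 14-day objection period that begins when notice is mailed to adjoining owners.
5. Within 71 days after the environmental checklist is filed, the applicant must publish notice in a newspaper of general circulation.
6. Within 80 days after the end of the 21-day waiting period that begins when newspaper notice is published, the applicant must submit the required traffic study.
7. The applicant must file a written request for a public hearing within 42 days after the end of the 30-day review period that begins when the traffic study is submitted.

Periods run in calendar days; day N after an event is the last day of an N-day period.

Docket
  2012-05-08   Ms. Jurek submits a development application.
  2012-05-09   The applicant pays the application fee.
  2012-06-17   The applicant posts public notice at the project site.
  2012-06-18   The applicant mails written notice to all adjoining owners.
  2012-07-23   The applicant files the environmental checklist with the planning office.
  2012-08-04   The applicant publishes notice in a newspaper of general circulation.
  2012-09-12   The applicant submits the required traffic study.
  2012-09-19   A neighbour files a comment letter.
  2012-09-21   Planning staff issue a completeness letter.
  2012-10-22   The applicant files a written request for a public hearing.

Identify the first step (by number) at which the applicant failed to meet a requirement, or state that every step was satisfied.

Step 2

Step 1 — counting 45 days from 2012-05-08 (when the application is submitted) gives a deadline of 2012-06-22; completed 2012-05-09, before the deadline.
Step 2 — 7 and 37 days from 2012-05-09 (when the application fee is paid) are 2012-05-16 and 2012-06-15 respectively; 2012-06-17 is 2 days past the end of the window.
No need to go further; step 2 was not satisfied.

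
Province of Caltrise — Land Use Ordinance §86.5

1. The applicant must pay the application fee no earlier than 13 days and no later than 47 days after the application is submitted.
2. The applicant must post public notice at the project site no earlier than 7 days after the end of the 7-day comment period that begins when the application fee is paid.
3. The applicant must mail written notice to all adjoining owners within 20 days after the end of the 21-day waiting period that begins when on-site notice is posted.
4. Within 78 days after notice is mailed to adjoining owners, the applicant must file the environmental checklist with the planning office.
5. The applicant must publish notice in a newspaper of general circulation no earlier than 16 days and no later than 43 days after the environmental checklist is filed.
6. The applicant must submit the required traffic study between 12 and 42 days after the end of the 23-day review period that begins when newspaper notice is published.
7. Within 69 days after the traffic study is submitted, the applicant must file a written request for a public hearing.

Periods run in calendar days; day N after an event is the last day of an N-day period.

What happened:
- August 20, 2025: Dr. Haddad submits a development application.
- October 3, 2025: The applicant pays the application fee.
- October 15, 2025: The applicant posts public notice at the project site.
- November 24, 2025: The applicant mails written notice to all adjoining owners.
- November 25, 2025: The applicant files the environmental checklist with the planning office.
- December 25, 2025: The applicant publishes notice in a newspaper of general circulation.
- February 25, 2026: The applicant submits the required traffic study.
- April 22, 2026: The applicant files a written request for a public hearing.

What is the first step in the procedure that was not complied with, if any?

Step 2

Step 1: the window is 13–47 days after August 20, 2025 (when the application is submitted), so September 2, 2025 through October 6, 2025; October 3, 2025 falls inside that range.
Step 2: the earliest permitted date is 7 days after October 10, 2025 (end of the 7-day comment period, which began when the application fee is paid on October 3, 2025), i.e. October 17, 2025; done October 15, 2025 — 2 days too early.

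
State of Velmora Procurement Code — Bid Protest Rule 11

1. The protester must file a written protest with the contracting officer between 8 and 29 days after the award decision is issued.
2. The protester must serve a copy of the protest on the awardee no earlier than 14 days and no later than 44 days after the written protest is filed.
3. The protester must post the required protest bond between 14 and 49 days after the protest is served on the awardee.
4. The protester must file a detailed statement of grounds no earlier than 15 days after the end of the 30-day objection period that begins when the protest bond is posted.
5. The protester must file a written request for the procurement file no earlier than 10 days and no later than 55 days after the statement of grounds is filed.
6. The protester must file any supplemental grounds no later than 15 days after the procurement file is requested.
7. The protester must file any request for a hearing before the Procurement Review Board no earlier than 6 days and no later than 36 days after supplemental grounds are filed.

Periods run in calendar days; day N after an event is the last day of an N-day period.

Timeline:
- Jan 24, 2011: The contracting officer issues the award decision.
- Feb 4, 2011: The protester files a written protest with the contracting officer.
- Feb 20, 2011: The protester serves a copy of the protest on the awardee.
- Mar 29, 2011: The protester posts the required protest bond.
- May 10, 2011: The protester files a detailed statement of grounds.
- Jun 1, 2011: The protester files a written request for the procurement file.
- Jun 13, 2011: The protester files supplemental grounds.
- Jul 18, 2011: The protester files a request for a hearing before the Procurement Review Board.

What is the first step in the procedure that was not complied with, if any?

Step 4

Step 1 — 8 and 29 days from Jan 24, 2011 (when the award decision is issued) are Feb 1, 2011 and Feb 22, 2011 respectively; Feb 4, 2011 falls inside that range.
Step 2 — 14 and 44 days from Feb 4, 2011 (when the written protest is filed) are Feb 18, 2011 and Mar 20, 2011 respectively; Feb 20, 2011 falls inside that range.
Step 3 — 14 and 49 days from Feb 20, 2011 (when the protest is served on the awardee) are Mar 6, 2011 and Apr 10, 2011 respectively; done Mar 29, 2011, which is between those dates.
Step 4 — must wait 15 days from Apr 28, 2011 (end of the 30-day objection period, which began when the protest bond is posted on Mar 29, 2011), so not before May 13, 2011; done May 10, 2011 — 3 days too early.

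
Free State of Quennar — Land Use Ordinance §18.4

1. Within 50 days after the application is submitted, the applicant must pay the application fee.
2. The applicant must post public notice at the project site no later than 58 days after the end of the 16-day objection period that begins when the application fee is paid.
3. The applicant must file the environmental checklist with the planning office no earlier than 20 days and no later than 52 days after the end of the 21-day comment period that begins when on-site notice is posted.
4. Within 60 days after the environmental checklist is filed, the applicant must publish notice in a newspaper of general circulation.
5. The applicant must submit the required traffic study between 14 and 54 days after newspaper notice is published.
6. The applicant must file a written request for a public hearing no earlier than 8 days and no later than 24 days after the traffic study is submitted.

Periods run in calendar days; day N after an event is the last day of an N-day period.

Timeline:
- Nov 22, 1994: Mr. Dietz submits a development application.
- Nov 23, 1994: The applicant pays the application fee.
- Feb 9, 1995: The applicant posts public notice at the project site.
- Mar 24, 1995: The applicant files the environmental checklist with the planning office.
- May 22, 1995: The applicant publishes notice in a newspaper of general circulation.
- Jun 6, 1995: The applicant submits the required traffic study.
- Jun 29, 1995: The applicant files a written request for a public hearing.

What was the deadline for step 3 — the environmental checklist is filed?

On-site notice is posted on Feb 9, 1995; the 21-day comment period therefore ends Mar 2, 1995, and step 3 runs from that date. The window is 20–52 days after Mar 2, 1995; it closes on Apr 23, 1995.

Apr 23, 1995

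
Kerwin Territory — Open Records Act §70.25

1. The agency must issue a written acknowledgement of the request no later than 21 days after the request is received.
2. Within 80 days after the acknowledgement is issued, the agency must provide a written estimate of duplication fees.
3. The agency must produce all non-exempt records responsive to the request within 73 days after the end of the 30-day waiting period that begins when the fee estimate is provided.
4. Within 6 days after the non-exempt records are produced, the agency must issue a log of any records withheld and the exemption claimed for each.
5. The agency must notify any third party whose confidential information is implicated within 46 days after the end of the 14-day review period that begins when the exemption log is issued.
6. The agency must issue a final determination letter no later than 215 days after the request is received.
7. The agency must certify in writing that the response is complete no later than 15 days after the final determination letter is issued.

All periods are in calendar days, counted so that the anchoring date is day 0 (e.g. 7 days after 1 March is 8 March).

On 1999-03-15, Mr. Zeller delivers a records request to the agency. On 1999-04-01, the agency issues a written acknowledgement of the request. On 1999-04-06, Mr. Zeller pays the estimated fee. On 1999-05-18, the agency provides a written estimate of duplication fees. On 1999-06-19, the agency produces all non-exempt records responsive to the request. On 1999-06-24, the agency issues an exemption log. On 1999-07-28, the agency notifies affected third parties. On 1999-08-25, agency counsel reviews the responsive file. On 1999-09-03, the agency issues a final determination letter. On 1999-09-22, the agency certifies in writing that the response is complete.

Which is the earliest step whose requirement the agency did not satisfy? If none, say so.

(1) due by 1999-03-15 + 21 days = 1999-04-05; 1999-04-01 is within that limit.
(2) due by 1999-04-01 + 80 days = 1999-06-20; completed 1999-05-18, before the deadline.
(3) due by 1999-06-17 + 73 days = 1999-08-29; 1999-06-19 is within that limit.
(4) due by 1999-06-19 + 6 days = 1999-06-25; done 1999-06-24 — timely.
(5) due by 1999-07-08 + 46 days = 1999-08-23; done 1999-07-28 — timely.
(6) due by 1999-03-15 + 215 days = 1999-10-16; 1999-09-03 is within that limit.
(7) due by 1999-09-03 + 15 days = 1999-09-18; not done until 1999-09-22, 4 days after the deadline.

Step 7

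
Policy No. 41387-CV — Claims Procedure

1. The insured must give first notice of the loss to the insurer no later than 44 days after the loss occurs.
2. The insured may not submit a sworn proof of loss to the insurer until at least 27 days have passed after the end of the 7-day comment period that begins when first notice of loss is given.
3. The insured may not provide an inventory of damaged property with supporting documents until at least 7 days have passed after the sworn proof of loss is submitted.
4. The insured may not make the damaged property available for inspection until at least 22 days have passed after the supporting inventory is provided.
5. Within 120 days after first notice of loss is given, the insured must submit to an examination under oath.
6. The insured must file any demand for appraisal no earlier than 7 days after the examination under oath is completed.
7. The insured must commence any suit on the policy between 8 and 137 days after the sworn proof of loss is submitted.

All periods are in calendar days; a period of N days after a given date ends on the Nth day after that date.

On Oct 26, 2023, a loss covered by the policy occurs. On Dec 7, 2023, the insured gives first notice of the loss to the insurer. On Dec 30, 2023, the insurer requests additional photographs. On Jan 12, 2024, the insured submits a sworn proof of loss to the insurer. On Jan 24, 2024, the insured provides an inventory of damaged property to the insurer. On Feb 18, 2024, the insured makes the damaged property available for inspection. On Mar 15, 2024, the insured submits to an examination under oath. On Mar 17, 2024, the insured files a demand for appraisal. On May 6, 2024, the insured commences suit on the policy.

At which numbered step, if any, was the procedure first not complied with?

Step 6

(1) due by Oct 26, 2023 + 44 days = Dec 9, 2023; Dec 7, 2023 is within that limit.
(2) permitted from Dec 14, 2023 + 27 days = Jan 10, 2024 onward; Jan 12, 2024 is on or after that date.
(3) permitted from Jan 12, 2024 + 7 days = Jan 19, 2024 onward; done Jan 24, 2024, after the minimum wait.
(4) permitted from Jan 24, 2024 + 22 days = Feb 15, 2024 onward; Feb 18, 2024 is on or after that date.
(5) due by Dec 7, 2023 + 120 days = Apr 5, 2024; Mar 15, 2024 is within that limit.
(6) permitted from Mar 15, 2024 + 7 days = Mar 22, 2024 onward; acted on Mar 17, 2024, 5 days prematurely.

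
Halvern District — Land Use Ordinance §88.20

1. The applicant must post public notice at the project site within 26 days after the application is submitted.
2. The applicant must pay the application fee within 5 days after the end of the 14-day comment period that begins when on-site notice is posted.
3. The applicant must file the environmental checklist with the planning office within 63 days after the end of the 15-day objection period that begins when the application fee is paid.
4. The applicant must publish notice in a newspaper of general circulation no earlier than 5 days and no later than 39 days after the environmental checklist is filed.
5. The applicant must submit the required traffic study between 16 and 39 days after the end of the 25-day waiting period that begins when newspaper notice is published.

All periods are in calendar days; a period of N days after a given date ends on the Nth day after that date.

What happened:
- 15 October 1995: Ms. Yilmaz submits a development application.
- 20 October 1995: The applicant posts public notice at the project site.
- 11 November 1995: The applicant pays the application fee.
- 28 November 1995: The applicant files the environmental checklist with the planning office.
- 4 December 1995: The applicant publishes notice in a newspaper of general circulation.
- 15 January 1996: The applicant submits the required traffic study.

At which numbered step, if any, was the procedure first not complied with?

Step 2

(1) due by 15 October 1995 + 26 days = 10 November 1995; done 20 October 1995 — timely.
(2) due by 3 November 1995 + 5 days = 8 November 1995; done 11 November 1995 — 3 days late.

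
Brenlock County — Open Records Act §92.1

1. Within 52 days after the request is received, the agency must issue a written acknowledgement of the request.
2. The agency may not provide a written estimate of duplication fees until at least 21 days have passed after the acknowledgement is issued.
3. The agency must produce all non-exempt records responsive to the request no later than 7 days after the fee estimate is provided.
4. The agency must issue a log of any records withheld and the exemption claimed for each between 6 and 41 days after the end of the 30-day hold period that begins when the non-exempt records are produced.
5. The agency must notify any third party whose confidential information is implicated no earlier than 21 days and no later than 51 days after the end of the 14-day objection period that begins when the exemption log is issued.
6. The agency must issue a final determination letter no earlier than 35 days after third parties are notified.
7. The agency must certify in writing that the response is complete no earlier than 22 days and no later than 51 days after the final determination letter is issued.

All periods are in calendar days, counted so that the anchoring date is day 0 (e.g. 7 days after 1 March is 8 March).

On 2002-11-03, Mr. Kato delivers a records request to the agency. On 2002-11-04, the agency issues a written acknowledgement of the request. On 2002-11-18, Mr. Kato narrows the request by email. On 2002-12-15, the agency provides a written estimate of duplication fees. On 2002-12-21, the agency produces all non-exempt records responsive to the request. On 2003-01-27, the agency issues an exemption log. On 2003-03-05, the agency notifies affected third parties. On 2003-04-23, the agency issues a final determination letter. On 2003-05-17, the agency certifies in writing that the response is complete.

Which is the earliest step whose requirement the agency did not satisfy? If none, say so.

None — every step was satisfied

Step 1: 52 days after 2002-11-03 (when the request is received) is 2002-12-25; 2002-11-04 is within that limit.
Step 2: the earliest permitted date is 21 days after 2002-11-04 (when the acknowledgement is issued), i.e. 2002-11-25; 2002-12-15 is on or after that date.
Step 3: 7 days after 2002-12-15 (when the fee estimate is provided) is 2002-12-22; done 2002-12-21 — timely.
Step 4: the window is 6–41 days after 2003-01-20 (end of the 30-day hold period, which began when the non-exempt records are produced on 2002-12-21), so 2003-01-26 through 2003-03-02; 2003-01-27 falls inside that range.
Step 5: the window is 21–51 days after 2003-02-10 (end of the 14-day objection period, which began when the exemption log is issued on 2003-01-27), so 2003-03-03 through 2003-04-02; done 2003-03-05, which is between those dates.
Step 6: the earliest permitted date is 35 days after 2003-03-05 (when third parties are notified), i.e. 2003-04-09; done 2003-04-23 — permitted.
Step 7: the window is 22–51 days after 2003-04-23 (when the final determination letter is issued), so 2003-05-15 through 2003-06-13; done 2003-05-17, which is between those dates.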